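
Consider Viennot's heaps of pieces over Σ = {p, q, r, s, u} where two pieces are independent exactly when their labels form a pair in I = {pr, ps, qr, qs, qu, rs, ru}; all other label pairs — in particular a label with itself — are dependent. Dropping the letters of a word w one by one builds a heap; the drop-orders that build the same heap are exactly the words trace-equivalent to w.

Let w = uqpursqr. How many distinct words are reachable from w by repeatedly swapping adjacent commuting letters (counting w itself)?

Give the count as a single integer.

drop 0:u onto floor
drop 1:q onto floor
drop 2:p onto {0:u, 1:q}
drop 3:u onto {2:p}
drop 4:r onto floor
drop 5:s onto {3:u}
drop 6:q onto {2:p}
drop 7:r onto {4:r}
ground layer = {0:u, 1:q, 4:r}
drop-orders for the pieces not yet dropped (sum over which currently-grounded one goes next):
  1 to go: {5} 1  {6} 1  {7} 1
  2 to go: {3,5} 1  {4,7} 1  {5,6} 2  {5,7} 2  {6,7} 2
  3 to go: {3,5,6} 3  {3,5,7} 3  {4,5,7} 3  {4,6,7} 3  {5,6,7} 6
  4 to go: {2,3,5,6} 3  {3,4,5,7} 6  {3,5,6,7} 12  {4,5,6,7} 12
  5 to go: {0,2,3,5,6} 3  {1,2,3,5,6} 3  {2,3,5,6,7} 15  {3,4,5,6,7} 30
  6 to go: {0,1,2,3,5,6} 6  {0,2,3,5,6,7} 18  {1,2,3,5,6,7} 18  {2,3,4,5,6,7} 45
  if 0:u drops first: 63 orders
  if 1:q drops first: 63 orders
  if 4:r drops first: 42 orders
heap linearizations: 168

168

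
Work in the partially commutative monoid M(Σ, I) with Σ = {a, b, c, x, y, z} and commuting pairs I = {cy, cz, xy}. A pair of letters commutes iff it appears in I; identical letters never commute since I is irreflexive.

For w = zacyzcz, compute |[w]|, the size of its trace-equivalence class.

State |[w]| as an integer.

drop 0:z onto floor
drop 1:a onto {0:z}
drop 2:c onto {1:a}
drop 3:y onto {1:a}
drop 4:z onto {3:y}
drop 5:c onto {2:c}
drop 6:z onto {4:z}
ground layer = {0:z}
drop-orders for the pieces not yet dropped (sum over which currently-grounded one goes next):
  1 to go: {5} 1  {6} 1
  2 to go: {2,5} 1  {4,6} 1  {5,6} 2
  3 to go: {2,5,6} 3  {3,4,6} 1  {4,5,6} 3
  4 to go: {2,4,5,6} 6  {3,4,5,6} 4
  5 to go: {2,3,4,5,6} 10
  if 0:z drops first: 10 orders

10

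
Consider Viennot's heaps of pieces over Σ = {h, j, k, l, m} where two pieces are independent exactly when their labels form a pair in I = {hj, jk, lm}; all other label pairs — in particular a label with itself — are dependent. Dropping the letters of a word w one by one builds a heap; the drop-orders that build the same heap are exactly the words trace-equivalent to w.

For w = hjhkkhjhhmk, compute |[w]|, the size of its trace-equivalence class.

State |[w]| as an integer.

piece 0:h — minimal
piece 1:j — minimal
piece 2:h rests on {0:h}
piece 3:k rests on {2:h}
piece 4:k rests on {3:k}
piece 5:h rests on {4:k}
piece 6:j rests on {1:j}
piece 7:h rests on {5:h}
piece 8:h rests on {7:h}
piece 9:m rests on {6:j, 8:h}
piece 10:k rests on {9:m}
minimal pieces: {0:h, 1:j}
ways to finish when only these pieces remain (= sum over removing one remaining piece with nothing left below it):
  1 left: {10}→1
  2 left: {9,10}→1
  3 left: {6,9,10}→1  {8,9,10}→1
  4 left: {1,6,9,10}→1  {6,8,9,10}→2  {7,8,9,10}→1
  5 left: {1,6,8,9,10}→3  {5,7,8,9,10}→1  {6,7,8,9,10}→3
  6 left: {1,6,7,8,9,10}→6  {4,5,7,8,9,10}→1  {5,6,7,8,9,10}→4
  7 left: {1,5,6,7,8,9,10}→10  {3,4,5,7,8,9,10}→1  {4,5,6,7,8,9,10}→5
  8 left: {1,4,5,6,7,8,9,10}→15  {2,3,4,5,7,8,9,10}→1  {3,4,5,6,7,8,9,10}→6
  9 left: {0,2,3,4,5,7,8,9,10}→1  {1,3,4,5,6,7,8,9,10}→21  {2,3,4,5,6,7,8,9,10}→7
  placing 0:h first → 28 extensions
  placing 1:j first → 8 extensions
total linear extensions = 36

36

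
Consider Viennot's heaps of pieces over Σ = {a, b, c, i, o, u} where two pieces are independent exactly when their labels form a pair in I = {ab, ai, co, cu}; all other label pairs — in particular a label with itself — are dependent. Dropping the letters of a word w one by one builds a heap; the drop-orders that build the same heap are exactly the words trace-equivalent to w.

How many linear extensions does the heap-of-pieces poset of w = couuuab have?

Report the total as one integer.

#0=c has no predecessor
#1=o has no predecessor
#2=u depends on [1:o]
#3=u depends on [2:u]
#4=u depends on [3:u]
#5=a depends on [0:c, 4:u]
#6=b depends on [0:c, 4:u]
sources: [0:c, 1:o]
N(rest) = Σ N(rest − s) over sources s of rest; N(one piece) = 1:
  size 1 → [5]=1  [6]=1
  size 2 → [5,6]=2
  size 3 → [0,5,6]=2  [4,5,6]=2
  size 4 → [0,4,5,6]=4  [3,4,5,6]=2
  size 5 → [0,3,4,5,6]=6  [2,3,4,5,6]=2
  first=0(c) contributes 2
  first=1(o) contributes 8
|[w]| = 10

10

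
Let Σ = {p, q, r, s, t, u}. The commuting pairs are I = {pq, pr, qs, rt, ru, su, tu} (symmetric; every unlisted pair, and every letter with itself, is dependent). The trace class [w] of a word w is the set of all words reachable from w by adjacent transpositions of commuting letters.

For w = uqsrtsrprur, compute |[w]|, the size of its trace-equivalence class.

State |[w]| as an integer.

#0=u has no predecessor
#1=q depends on [0:u]
#2=s has no predecessor
#3=r depends on [1:q, 2:s]
#4=t depends on [1:q, 2:s]
#5=s depends on [3:r, 4:t]
#6=r depends on [5:s]
#7=p depends on [5:s]
#8=r depends on [6:r]
#9=u depends on [7:p]
#10=r depends on [8:r]
sources: [0:u, 2:s]
N(rest) = Σ N(rest − s) over sources s of rest; N(one piece) = 1:
  size 1 → [9]=1  [10]=1
  size 2 → [7,9]=1  [8,10]=1  [9,10]=2
  size 3 → [6,8,10]=1  [7,9,10]=3  [8,9,10]=3
  size 4 → [6,8,9,10]=4  [7,8,9,10]=6
  size 5 → [6,7,8,9,10]=10
  size 6 → [5,6,7,8,9,10]=10
  size 7 → [3,5,6,7,8,9,10]=10  [4,5,6,7,8,9,10]=10
  size 8 → [3,4,5,6,7,8,9,10]=20
  size 9 → [1,3,4,5,6,7,8,9,10]=20  [2,3,4,5,6,7,8,9,10]=20
  first=0(u) contributes 40
  first=2(s) contributes 20
|[w]| = 60

60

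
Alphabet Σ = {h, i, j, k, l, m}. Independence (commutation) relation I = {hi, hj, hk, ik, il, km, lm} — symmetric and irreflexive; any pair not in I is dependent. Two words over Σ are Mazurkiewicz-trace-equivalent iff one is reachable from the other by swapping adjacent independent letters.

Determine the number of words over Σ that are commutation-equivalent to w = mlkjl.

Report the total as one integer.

#0=m has no predecessor
#1=l has no predecessor
#2=k depends on [1:l]
#3=j depends on [0:m, 2:k]
#4=l depends on [3:j]
sources: [0:m, 1:l]
N(rest) = Σ N(rest − s) over sources s of rest; N(one piece) = 1:
  size 1 → [4]=1
  size 2 → [3,4]=1
  size 3 → [0,3,4]=1  [2,3,4]=1
  first=0(m) contributes 1
  first=1(l) contributes 2
|[w]| = 3

3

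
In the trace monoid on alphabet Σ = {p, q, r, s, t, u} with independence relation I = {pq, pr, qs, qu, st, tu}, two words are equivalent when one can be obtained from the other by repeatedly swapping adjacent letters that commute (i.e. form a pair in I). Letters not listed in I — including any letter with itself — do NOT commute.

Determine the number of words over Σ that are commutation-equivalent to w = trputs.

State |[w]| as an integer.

0(t) covers ∅
1(r) covers 0:t
2(p) covers 0:t
3(u) covers 1:r, 2:p
4(t) covers 1:r, 2:p
5(s) covers 3:u
floor of heap: 0:t
completions by unplaced set U, small U first (add the entries for U minus each lowest piece of U):
  |U|=1: {4}:1  {5}:1
  |U|=2: {3,5}:1  {4,5}:2
  |U|=3: {3,4,5}:3
  |U|=4: {1,3,4,5}:3  {2,3,4,5}:3
  start at 0(t): 6

6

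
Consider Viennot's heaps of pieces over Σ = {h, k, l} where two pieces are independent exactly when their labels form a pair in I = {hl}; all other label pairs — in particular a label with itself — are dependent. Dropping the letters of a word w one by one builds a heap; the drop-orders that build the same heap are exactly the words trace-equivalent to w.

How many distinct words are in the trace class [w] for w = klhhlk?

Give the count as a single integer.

drop 0:k onto floor
drop 1:l onto {0:k}
drop 2:h onto {0:k}
drop 3:h onto {2:h}
drop 4:l onto {1:l}
drop 5:k onto {3:h, 4:l}
ground layer = {0:k}
drop-orders for the pieces not yet dropped (sum over which currently-grounded one goes next):
  1 to go: {5} 1
  2 to go: {3,5} 1  {4,5} 1
  3 to go: {1,4,5} 1  {2,3,5} 1  {3,4,5} 2
  4 to go: {1,3,4,5} 3  {2,3,4,5} 3
  if 0:k drops first: 6 orders

6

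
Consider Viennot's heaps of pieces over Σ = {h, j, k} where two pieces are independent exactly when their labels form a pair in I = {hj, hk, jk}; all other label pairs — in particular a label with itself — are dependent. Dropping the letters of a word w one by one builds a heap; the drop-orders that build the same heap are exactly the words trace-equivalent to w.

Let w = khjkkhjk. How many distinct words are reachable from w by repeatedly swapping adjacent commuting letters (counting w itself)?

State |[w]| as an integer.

#0=k has no predecessor
#1=h has no predecessor
#2=j has no predecessor
#3=k depends on [0:k]
#4=k depends on [3:k]
#5=h depends on [1:h]
#6=j depends on [2:j]
#7=k depends on [4:k]
sources: [0:k, 1:h, 2:j]
N(rest) = Σ N(rest − s) over sources s of rest; N(one piece) = 1:
  size 1 → [5]=1  [6]=1  [7]=1
  size 2 → [1,5]=1  [2,6]=1  [4,7]=1  [5,6]=2  [5,7]=2  [6,7]=2
  size 3 → [1,5,6]=3  [1,5,7]=3  [2,5,6]=3  [2,6,7]=3  [3,4,7]=1  [4,5,7]=3  [4,6,7]=3  [5,6,7]=6
  size 4 → [0,3,4,7]=1  [1,2,5,6]=6  [1,4,5,7]=6  [1,5,6,7]=12  [2,4,6,7]=6  [2,5,6,7]=12  [3,4,5,7]=4  [3,4,6,7]=4  [4,5,6,7]=12
  size 5 → [0,3,4,5,7]=5  [0,3,4,6,7]=5  [1,2,5,6,7]=30  [1,3,4,5,7]=10  [1,4,5,6,7]=30  [2,3,4,6,7]=10  [2,4,5,6,7]=30  [3,4,5,6,7]=20
  size 6 → [0,1,3,4,5,7]=15  [0,2,3,4,6,7]=15  [0,3,4,5,6,7]=30  [1,2,4,5,6,7]=90  [1,3,4,5,6,7]=60  [2,3,4,5,6,7]=60
  first=0(k) contributes 210
  first=1(h) contributes 105
  first=2(j) contributes 105
|[w]| = 420

420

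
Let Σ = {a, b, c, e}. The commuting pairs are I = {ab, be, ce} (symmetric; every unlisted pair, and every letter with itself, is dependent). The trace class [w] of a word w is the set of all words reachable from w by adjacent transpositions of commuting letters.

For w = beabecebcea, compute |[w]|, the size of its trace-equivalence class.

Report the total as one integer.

0(b) covers ∅
1(e) covers ∅
2(a) covers 1:e
3(b) covers 0:b
4(e) covers 2:a
5(c) covers 2:a, 3:b
6(e) covers 4:e
7(b) covers 5:c
8(c) covers 7:b
9(e) covers 6:e
10(a) covers 8:c, 9:e
floor of heap: 0:b, 1:e
completions by unplaced set U, small U first (add the entries for U minus each lowest piece of U):
  |U|=1: {10}:1
  |U|=2: {8,10}:1  {9,10}:1
  |U|=3: {6,9,10}:1  {7,8,10}:1  {8,9,10}:2
  |U|=4: {4,6,9,10}:1  {5,7,8,10}:1  {6,8,9,10}:3  {7,8,9,10}:3
  |U|=5: {3,5,7,8,10}:1  {4,6,8,9,10}:4  {5,7,8,9,10}:4  {6,7,8,9,10}:6
  |U|=6: {0,3,5,7,8,10}:1  {3,5,7,8,9,10}:5  {4,6,7,8,9,10}:10  {5,6,7,8,9,10}:10
  |U|=7: {0,3,5,7,8,9,10}:6  {3,5,6,7,8,9,10}:15  {4,5,6,7,8,9,10}:20
  |U|=8: {0,3,5,6,7,8,9,10}:21  {2,4,5,6,7,8,9,10}:20  {3,4,5,6,7,8,9,10}:35
  |U|=9: {0,3,4,5,6,7,8,9,10}:56  {1,2,4,5,6,7,8,9,10}:20  {2,3,4,5,6,7,8,9,10}:55
  start at 0(b): 75
  start at 1(e): 111
sum over floor = 186

186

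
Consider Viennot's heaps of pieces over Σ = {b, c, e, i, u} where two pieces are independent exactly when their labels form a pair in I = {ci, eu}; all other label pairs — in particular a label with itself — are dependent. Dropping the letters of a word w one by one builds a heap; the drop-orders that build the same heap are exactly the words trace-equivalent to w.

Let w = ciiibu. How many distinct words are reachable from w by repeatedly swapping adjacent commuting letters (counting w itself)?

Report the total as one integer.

#0=c has no predecessor
#1=i has no predecessor
#2=i depends on [1:i]
#3=i depends on [2:i]
#4=b depends on [0:c, 3:i]
#5=u depends on [4:b]
sources: [0:c, 1:i]
N(rest) = Σ N(rest − s) over sources s of rest; N(one piece) = 1:
  size 1 → [5]=1
  size 2 → [4,5]=1
  size 3 → [0,4,5]=1  [3,4,5]=1
  size 4 → [0,3,4,5]=2  [2,3,4,5]=1
  first=0(c) contributes 1
  first=1(i) contributes 3
|[w]| = 4

4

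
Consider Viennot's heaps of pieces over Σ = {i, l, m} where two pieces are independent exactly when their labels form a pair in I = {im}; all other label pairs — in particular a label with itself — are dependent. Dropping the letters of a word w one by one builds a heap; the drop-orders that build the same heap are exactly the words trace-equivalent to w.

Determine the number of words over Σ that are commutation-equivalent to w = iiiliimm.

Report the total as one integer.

6

0(i) covers ∅
1(i) covers 0:i
2(i) covers 1:i
3(l) covers 2:i
4(i) covers 3:l
5(i) covers 4:i
6(m) covers 3:l
7(m) covers 6:m
floor of heap: 0:i
completions by unplaced set U, small U first (add the entries for U minus each lowest piece of U):
  |U|=1: {5}:1  {7}:1
  |U|=2: {4,5}:1  {5,7}:2  {6,7}:1
  |U|=3: {4,5,7}:3  {5,6,7}:3
  |U|=4: {4,5,6,7}:6
  |U|=5: {3,4,5,6,7}:6
  |U|=6: {2,3,4,5,6,7}:6
  start at 0(i): 6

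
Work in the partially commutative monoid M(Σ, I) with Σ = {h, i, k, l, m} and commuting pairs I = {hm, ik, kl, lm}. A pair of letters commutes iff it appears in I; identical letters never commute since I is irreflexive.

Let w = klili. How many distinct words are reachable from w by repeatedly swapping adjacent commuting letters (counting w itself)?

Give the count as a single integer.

5

#0=k has no predecessor
#1=l has no predecessor
#2=i depends on [1:l]
#3=l depends on [2:i]
#4=i depends on [3:l]
sources: [0:k, 1:l]
N(rest) = Σ N(rest − s) over sources s of rest; N(one piece) = 1:
  size 1 → [0]=1  [4]=1
  size 2 → [0,4]=2  [3,4]=1
  size 3 → [0,3,4]=3  [2,3,4]=1
  first=0(k) contributes 1
  first=1(l) contributes 4
|[w]| = 5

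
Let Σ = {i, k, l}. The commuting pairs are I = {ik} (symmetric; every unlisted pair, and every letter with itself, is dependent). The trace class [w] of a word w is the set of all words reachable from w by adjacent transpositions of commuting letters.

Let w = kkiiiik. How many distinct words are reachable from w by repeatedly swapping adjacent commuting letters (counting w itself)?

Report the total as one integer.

35

#0=k has no predecessor
#1=k depends on [0:k]
#2=i has no predecessor
#3=i depends on [2:i]
#4=i depends on [3:i]
#5=i depends on [4:i]
#6=k depends on [1:k]
sources: [0:k, 2:i]
N(rest) = Σ N(rest − s) over sources s of rest; N(one piece) = 1:
  size 1 → [5]=1  [6]=1
  size 2 → [1,6]=1  [4,5]=1  [5,6]=2
  size 3 → [0,1,6]=1  [1,5,6]=3  [3,4,5]=1  [4,5,6]=3
  size 4 → [0,1,5,6]=4  [1,4,5,6]=6  [2,3,4,5]=1  [3,4,5,6]=4
  size 5 → [0,1,4,5,6]=10  [1,3,4,5,6]=10  [2,3,4,5,6]=5
  first=0(k) contributes 15
  first=2(i) contributes 20
|[w]| = 35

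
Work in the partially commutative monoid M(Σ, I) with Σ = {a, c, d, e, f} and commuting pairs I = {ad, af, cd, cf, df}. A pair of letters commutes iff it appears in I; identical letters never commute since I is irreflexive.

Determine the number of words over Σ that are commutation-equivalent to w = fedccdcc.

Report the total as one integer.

15

piece 0:f — minimal
piece 1:e rests on {0:f}
piece 2:d rests on {1:e}
piece 3:c rests on {1:e}
piece 4:c rests on {3:c}
piece 5:d rests on {2:d}
piece 6:c rests on {4:c}
piece 7:c rests on {6:c}
minimal pieces: {0:f}
ways to finish when only these pieces remain (= sum over removing one remaining piece with nothing left below it):
  1 left: {5}→1  {7}→1
  2 left: {2,5}→1  {5,7}→2  {6,7}→1
  3 left: {2,5,7}→3  {4,6,7}→1  {5,6,7}→3
  4 left: {2,5,6,7}→6  {3,4,6,7}→1  {4,5,6,7}→4
  5 left: {2,4,5,6,7}→10  {3,4,5,6,7}→5
  6 left: {2,3,4,5,6,7}→15
  placing 0:f first → 15 extensions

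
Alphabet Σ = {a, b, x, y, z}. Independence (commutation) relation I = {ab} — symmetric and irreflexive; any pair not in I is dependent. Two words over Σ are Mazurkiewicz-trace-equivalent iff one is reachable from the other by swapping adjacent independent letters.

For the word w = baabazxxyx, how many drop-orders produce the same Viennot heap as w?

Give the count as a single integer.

#0=b has no predecessor
#1=a has no predecessor
#2=a depends on [1:a]
#3=b depends on [0:b]
#4=a depends on [2:a]
#5=z depends on [3:b, 4:a]
#6=x depends on [5:z]
#7=x depends on [6:x]
#8=y depends on [7:x]
#9=x depends on [8:y]
sources: [0:b, 1:a]
N(rest) = Σ N(rest − s) over sources s of rest; N(one piece) = 1:
  size 1 → [9]=1
  size 2 → [8,9]=1
  size 3 → [7,8,9]=1
  size 4 → [6,7,8,9]=1
  size 5 → [5,6,7,8,9]=1
  size 6 → [3,5,6,7,8,9]=1  [4,5,6,7,8,9]=1
  size 7 → [0,3,5,6,7,8,9]=1  [2,4,5,6,7,8,9]=1  [3,4,5,6,7,8,9]=2
  size 8 → [0,3,4,5,6,7,8,9]=3  [1,2,4,5,6,7,8,9]=1  [2,3,4,5,6,7,8,9]=3
  first=0(b) contributes 4
  first=1(a) contributes 6
|[w]| = 10

10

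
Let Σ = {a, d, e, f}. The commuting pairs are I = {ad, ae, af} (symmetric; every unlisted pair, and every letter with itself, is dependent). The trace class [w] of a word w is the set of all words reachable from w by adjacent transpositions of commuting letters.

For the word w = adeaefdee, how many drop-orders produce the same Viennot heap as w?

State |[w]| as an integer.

36

drop 0:a onto floor
drop 1:d onto floor
drop 2:e onto {1:d}
drop 3:a onto {0:a}
drop 4:e onto {2:e}
drop 5:f onto {4:e}
drop 6:d onto {5:f}
drop 7:e onto {6:d}
drop 8:e onto {7:e}
ground layer = {0:a, 1:d}
drop-orders for the pieces not yet dropped (sum over which currently-grounded one goes next):
  1 to go: {3} 1  {8} 1
  2 to go: {0,3} 1  {3,8} 2  {7,8} 1
  3 to go: {0,3,8} 3  {3,7,8} 3  {6,7,8} 1
  4 to go: {0,3,7,8} 6  {3,6,7,8} 4  {5,6,7,8} 1
  5 to go: {0,3,6,7,8} 10  {3,5,6,7,8} 5  {4,5,6,7,8} 1
  6 to go: {0,3,5,6,7,8} 15  {2,4,5,6,7,8} 1  {3,4,5,6,7,8} 6
  7 to go: {0,3,4,5,6,7,8} 21  {1,2,4,5,6,7,8} 1  {2,3,4,5,6,7,8} 7
  if 0:a drops first: 8 orders
  if 1:d drops first: 28 orders
heap linearizations: 36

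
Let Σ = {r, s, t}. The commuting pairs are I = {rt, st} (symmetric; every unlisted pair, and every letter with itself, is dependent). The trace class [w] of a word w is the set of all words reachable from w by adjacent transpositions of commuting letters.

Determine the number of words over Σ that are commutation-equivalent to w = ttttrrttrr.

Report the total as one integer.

210

drop 0:t onto floor
drop 1:t onto {0:t}
drop 2:t onto {1:t}
drop 3:t onto {2:t}
drop 4:r onto floor
drop 5:r onto {4:r}
drop 6:t onto {3:t}
drop 7:t onto {6:t}
drop 8:r onto {5:r}
drop 9:r onto {8:r}
ground layer = {0:t, 4:r}
drop-orders for the pieces not yet dropped (sum over which currently-grounded one goes next):
  1 to go: {7} 1  {9} 1
  2 to go: {6,7} 1  {7,9} 2  {8,9} 1
  3 to go: {3,6,7} 1  {5,8,9} 1  {6,7,9} 3  {7,8,9} 3
  4 to go: {2,3,6,7} 1  {3,6,7,9} 4  {4,5,8,9} 1  {5,7,8,9} 4  {6,7,8,9} 6
  5 to go: {1,2,3,6,7} 1  {2,3,6,7,9} 5  {3,6,7,8,9} 10  {4,5,7,8,9} 5  {5,6,7,8,9} 10
  6 to go: {0,1,2,3,6,7} 1  {1,2,3,6,7,9} 6  {2,3,6,7,8,9} 15  {3,5,6,7,8,9} 20  {4,5,6,7,8,9} 15
  7 to go: {0,1,2,3,6,7,9} 7  {1,2,3,6,7,8,9} 21  {2,3,5,6,7,8,9} 35  {3,4,5,6,7,8,9} 35
  8 to go: {0,1,2,3,6,7,8,9} 28  {1,2,3,5,6,7,8,9} 56  {2,3,4,5,6,7,8,9} 70
  if 0:t drops first: 126 orders
  if 4:r drops first: 84 orders
heap linearizations: 210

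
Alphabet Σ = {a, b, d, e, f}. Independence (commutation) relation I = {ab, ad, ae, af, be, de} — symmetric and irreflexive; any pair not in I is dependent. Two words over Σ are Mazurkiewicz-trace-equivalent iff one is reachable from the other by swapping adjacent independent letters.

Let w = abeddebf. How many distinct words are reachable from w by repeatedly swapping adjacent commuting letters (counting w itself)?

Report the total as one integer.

120

#0=a has no predecessor
#1=b has no predecessor
#2=e has no predecessor
#3=d depends on [1:b]
#4=d depends on [3:d]
#5=e depends on [2:e]
#6=b depends on [4:d]
#7=f depends on [5:e, 6:b]
sources: [0:a, 1:b, 2:e]
N(rest) = Σ N(rest − s) over sources s of rest; N(one piece) = 1:
  size 1 → [0]=1  [7]=1
  size 2 → [0,7]=2  [5,7]=1  [6,7]=1
  size 3 → [0,5,7]=3  [0,6,7]=3  [2,5,7]=1  [4,6,7]=1  [5,6,7]=2
  size 4 → [0,2,5,7]=4  [0,4,6,7]=4  [0,5,6,7]=8  [2,5,6,7]=3  [3,4,6,7]=1  [4,5,6,7]=3
  size 5 → [0,2,5,6,7]=15  [0,3,4,6,7]=5  [0,4,5,6,7]=15  [1,3,4,6,7]=1  [2,4,5,6,7]=6  [3,4,5,6,7]=4
  size 6 → [0,1,3,4,6,7]=6  [0,2,4,5,6,7]=36  [0,3,4,5,6,7]=24  [1,3,4,5,6,7]=5  [2,3,4,5,6,7]=10
  first=0(a) contributes 15
  first=1(b) contributes 70
  first=2(e) contributes 35
|[w]| = 120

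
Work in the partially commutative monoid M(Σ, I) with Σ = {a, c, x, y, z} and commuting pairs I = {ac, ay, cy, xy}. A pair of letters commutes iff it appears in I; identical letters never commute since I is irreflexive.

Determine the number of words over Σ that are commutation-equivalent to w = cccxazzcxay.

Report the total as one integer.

piece 0:c — minimal
piece 1:c rests on {0:c}
piece 2:c rests on {1:c}
piece 3:x rests on {2:c}
piece 4:a rests on {3:x}
piece 5:z rests on {4:a}
piece 6:z rests on {5:z}
piece 7:c rests on {6:z}
piece 8:x rests on {7:c}
piece 9:a rests on {8:x}
piece 10:y rests on {6:z}
minimal pieces: {0:c}
ways to finish when only these pieces remain (= sum over removing one remaining piece with nothing left below it):
  1 left: {9}→1  {10}→1
  2 left: {8,9}→1  {9,10}→2
  3 left: {7,8,9}→1  {8,9,10}→3
  4 left: {7,8,9,10}→4
  5 left: {6,7,8,9,10}→4
  6 left: {5,6,7,8,9,10}→4
  7 left: {4,5,6,7,8,9,10}→4
  8 left: {3,4,5,6,7,8,9,10}→4
  9 left: {2,3,4,5,6,7,8,9,10}→4
  placing 0:c first → 4 extensions

4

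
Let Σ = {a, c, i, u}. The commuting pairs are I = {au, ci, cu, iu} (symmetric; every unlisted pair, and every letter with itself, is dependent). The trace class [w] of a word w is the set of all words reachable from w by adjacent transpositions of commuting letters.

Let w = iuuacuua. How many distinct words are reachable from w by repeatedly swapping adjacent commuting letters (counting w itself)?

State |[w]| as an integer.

70

#0=i has no predecessor
#1=u has no predecessor
#2=u depends on [1:u]
#3=a depends on [0:i]
#4=c depends on [3:a]
#5=u depends on [2:u]
#6=u depends on [5:u]
#7=a depends on [4:c]
sources: [0:i, 1:u]
N(rest) = Σ N(rest − s) over sources s of rest; N(one piece) = 1:
  size 1 → [6]=1  [7]=1
  size 2 → [4,7]=1  [5,6]=1  [6,7]=2
  size 3 → [2,5,6]=1  [3,4,7]=1  [4,6,7]=3  [5,6,7]=3
  size 4 → [0,3,4,7]=1  [1,2,5,6]=1  [2,5,6,7]=4  [3,4,6,7]=4  [4,5,6,7]=6
  size 5 → [0,3,4,6,7]=5  [1,2,5,6,7]=5  [2,4,5,6,7]=10  [3,4,5,6,7]=10
  size 6 → [0,3,4,5,6,7]=15  [1,2,4,5,6,7]=15  [2,3,4,5,6,7]=20
  first=0(i) contributes 35
  first=1(u) contributes 35
|[w]| = 70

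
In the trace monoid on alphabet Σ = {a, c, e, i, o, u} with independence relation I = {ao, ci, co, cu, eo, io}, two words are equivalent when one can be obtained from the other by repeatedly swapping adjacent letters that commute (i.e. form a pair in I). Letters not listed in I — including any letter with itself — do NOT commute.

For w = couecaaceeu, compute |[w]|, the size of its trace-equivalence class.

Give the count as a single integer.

piece 0:c — minimal
piece 1:o — minimal
piece 2:u rests on {1:o}
piece 3:e rests on {0:c, 2:u}
piece 4:c rests on {3:e}
piece 5:a rests on {4:c}
piece 6:a rests on {5:a}
piece 7:c rests on {6:a}
piece 8:e rests on {7:c}
piece 9:e rests on {8:e}
piece 10:u rests on {9:e}
minimal pieces: {0:c, 1:o}
ways to finish when only these pieces remain (= sum over removing one remaining piece with nothing left below it):
  1 left: {10}→1
  2 left: {9,10}→1
  3 left: {8,9,10}→1
  4 left: {7,8,9,10}→1
  5 left: {6,7,8,9,10}→1
  6 left: {5,6,7,8,9,10}→1
  7 left: {4,5,6,7,8,9,10}→1
  8 left: {3,4,5,6,7,8,9,10}→1
  9 left: {0,3,4,5,6,7,8,9,10}→1  {2,3,4,5,6,7,8,9,10}→1
  placing 0:c first → 1 extensions
  placing 1:o first → 2 extensions
total linear extensions = 3

3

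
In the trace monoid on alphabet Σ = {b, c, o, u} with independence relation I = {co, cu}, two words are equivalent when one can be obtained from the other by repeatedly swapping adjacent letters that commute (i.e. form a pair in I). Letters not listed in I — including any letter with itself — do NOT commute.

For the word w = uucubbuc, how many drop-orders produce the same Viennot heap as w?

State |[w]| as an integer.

piece 0:u — minimal
piece 1:u rests on {0:u}
piece 2:c — minimal
piece 3:u rests on {1:u}
piece 4:b rests on {2:c, 3:u}
piece 5:b rests on {4:b}
piece 6:u rests on {5:b}
piece 7:c rests on {5:b}
minimal pieces: {0:u, 2:c}
ways to finish when only these pieces remain (= sum over removing one remaining piece with nothing left below it):
  1 left: {6}→1  {7}→1
  2 left: {6,7}→2
  3 left: {5,6,7}→2
  4 left: {4,5,6,7}→2
  5 left: {2,4,5,6,7}→2  {3,4,5,6,7}→2
  6 left: {1,3,4,5,6,7}→2  {2,3,4,5,6,7}→4
  placing 0:u first → 6 extensions
  placing 2:c first → 2 extensions
total linear extensions = 8

8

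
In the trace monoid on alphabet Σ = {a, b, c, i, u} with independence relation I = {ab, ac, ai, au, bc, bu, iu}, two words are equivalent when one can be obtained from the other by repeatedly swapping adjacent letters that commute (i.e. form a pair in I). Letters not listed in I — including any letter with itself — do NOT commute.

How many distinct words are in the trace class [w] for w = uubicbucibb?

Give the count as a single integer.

28

piece 0:u — minimal
piece 1:u rests on {0:u}
piece 2:b — minimal
piece 3:i rests on {2:b}
piece 4:c rests on {1:u, 3:i}
piece 5:b rests on {3:i}
piece 6:u rests on {4:c}
piece 7:c rests on {6:u}
piece 8:i rests on {5:b, 7:c}
piece 9:b rests on {8:i}
piece 10:b rests on {9:b}
minimal pieces: {0:u, 2:b}
ways to finish when only these pieces remain (= sum over removing one remaining piece with nothing left below it):
  1 left: {10}→1
  2 left: {9,10}→1
  3 left: {8,9,10}→1
  4 left: {5,8,9,10}→1  {7,8,9,10}→1
  5 left: {5,7,8,9,10}→2  {6,7,8,9,10}→1
  6 left: {4,6,7,8,9,10}→1  {5,6,7,8,9,10}→3
  7 left: {1,4,6,7,8,9,10}→1  {4,5,6,7,8,9,10}→4
  8 left: {0,1,4,6,7,8,9,10}→1  {1,4,5,6,7,8,9,10}→5  {3,4,5,6,7,8,9,10}→4
  9 left: {0,1,4,5,6,7,8,9,10}→6  {1,3,4,5,6,7,8,9,10}→9  {2,3,4,5,6,7,8,9,10}→4
  placing 0:u first → 13 extensions
  placing 2:b first → 15 extensions
total linear extensions = 28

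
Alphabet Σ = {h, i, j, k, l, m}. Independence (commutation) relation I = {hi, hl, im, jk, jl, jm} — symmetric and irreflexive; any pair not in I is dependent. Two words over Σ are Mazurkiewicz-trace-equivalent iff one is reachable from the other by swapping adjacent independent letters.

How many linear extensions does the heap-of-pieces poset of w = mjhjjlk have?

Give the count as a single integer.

21

0(m) covers ∅
1(j) covers ∅
2(h) covers 0:m, 1:j
3(j) covers 2:h
4(j) covers 3:j
5(l) covers 0:m
6(k) covers 2:h, 5:l
floor of heap: 0:m, 1:j
completions by unplaced set U, small U first (add the entries for U minus each lowest piece of U):
  |U|=1: {4}:1  {6}:1
  |U|=2: {3,4}:1  {4,6}:2  {5,6}:1
  |U|=3: {3,4,6}:3  {4,5,6}:3
  |U|=4: {2,3,4,6}:3  {3,4,5,6}:6
  |U|=5: {1,2,3,4,6}:3  {2,3,4,5,6}:9
  start at 0(m): 12
  start at 1(j): 9
sum over floor = 21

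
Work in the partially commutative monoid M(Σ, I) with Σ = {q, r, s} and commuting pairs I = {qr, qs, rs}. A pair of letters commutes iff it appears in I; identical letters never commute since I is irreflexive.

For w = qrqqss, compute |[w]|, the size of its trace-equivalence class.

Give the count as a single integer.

60

piece 0:q — minimal
piece 1:r — minimal
piece 2:q rests on {0:q}
piece 3:q rests on {2:q}
piece 4:s — minimal
piece 5:s rests on {4:s}
minimal pieces: {0:q, 1:r, 4:s}
ways to finish when only these pieces remain (= sum over removing one remaining piece with nothing left below it):
  1 left: {1}→1  {3}→1  {5}→1
  2 left: {1,3}→2  {1,5}→2  {2,3}→1  {3,5}→2  {4,5}→1
  3 left: {0,2,3}→1  {1,2,3}→3  {1,3,5}→6  {1,4,5}→3  {2,3,5}→3  {3,4,5}→3
  4 left: {0,1,2,3}→4  {0,2,3,5}→4  {1,2,3,5}→12  {1,3,4,5}→12  {2,3,4,5}→6
  placing 0:q first → 30 extensions
  placing 1:r first → 10 extensions
  placing 4:s first → 20 extensions
total linear extensions = 60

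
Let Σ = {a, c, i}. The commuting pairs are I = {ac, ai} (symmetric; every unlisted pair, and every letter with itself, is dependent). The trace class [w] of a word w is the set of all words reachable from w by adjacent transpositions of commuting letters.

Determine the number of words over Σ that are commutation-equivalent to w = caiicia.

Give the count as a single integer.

#0=c has no predecessor
#1=a has no predecessor
#2=i depends on [0:c]
#3=i depends on [2:i]
#4=c depends on [3:i]
#5=i depends on [4:c]
#6=a depends on [1:a]
sources: [0:c, 1:a]
N(rest) = Σ N(rest − s) over sources s of rest; N(one piece) = 1:
  size 1 → [5]=1  [6]=1
  size 2 → [1,6]=1  [4,5]=1  [5,6]=2
  size 3 → [1,5,6]=3  [3,4,5]=1  [4,5,6]=3
  size 4 → [1,4,5,6]=6  [2,3,4,5]=1  [3,4,5,6]=4
  size 5 → [0,2,3,4,5]=1  [1,3,4,5,6]=10  [2,3,4,5,6]=5
  first=0(c) contributes 15
  first=1(a) contributes 6
|[w]| = 21

21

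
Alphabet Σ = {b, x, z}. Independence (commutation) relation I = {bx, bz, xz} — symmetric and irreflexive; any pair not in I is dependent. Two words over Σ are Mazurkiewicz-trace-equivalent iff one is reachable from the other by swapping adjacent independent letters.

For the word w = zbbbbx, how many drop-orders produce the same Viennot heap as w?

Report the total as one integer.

30

drop 0:z onto floor
drop 1:b onto floor
drop 2:b onto {1:b}
drop 3:b onto {2:b}
drop 4:b onto {3:b}
drop 5:x onto floor
ground layer = {0:z, 1:b, 5:x}
drop-orders for the pieces not yet dropped (sum over which currently-grounded one goes next):
  1 to go: {0} 1  {4} 1  {5} 1
  2 to go: {0,4} 2  {0,5} 2  {3,4} 1  {4,5} 2
  3 to go: {0,3,4} 3  {0,4,5} 6  {2,3,4} 1  {3,4,5} 3
  4 to go: {0,2,3,4} 4  {0,3,4,5} 12  {1,2,3,4} 1  {2,3,4,5} 4
  if 0:z drops first: 5 orders
  if 1:b drops first: 20 orders
  if 5:x drops first: 5 orders
heap linearizations: 30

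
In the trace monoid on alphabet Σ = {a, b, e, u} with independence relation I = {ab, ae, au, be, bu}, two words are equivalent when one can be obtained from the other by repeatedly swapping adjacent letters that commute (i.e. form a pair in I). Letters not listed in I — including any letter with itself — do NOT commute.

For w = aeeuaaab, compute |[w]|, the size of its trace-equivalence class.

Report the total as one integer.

piece 0:a — minimal
piece 1:e — minimal
piece 2:e rests on {1:e}
piece 3:u rests on {2:e}
piece 4:a rests on {0:a}
piece 5:a rests on {4:a}
piece 6:a rests on {5:a}
piece 7:b — minimal
minimal pieces: {0:a, 1:e, 7:b}
ways to finish when only these pieces remain (= sum over removing one remaining piece with nothing left below it):
  1 left: {3}→1  {6}→1  {7}→1
  2 left: {2,3}→1  {3,6}→2  {3,7}→2  {5,6}→1  {6,7}→2
  3 left: {1,2,3}→1  {2,3,6}→3  {2,3,7}→3  {3,5,6}→3  {3,6,7}→6  {4,5,6}→1  {5,6,7}→3
  4 left: {0,4,5,6}→1  {1,2,3,6}→4  {1,2,3,7}→4  {2,3,5,6}→6  {2,3,6,7}→12  {3,4,5,6}→4  {3,5,6,7}→12  {4,5,6,7}→4
  5 left: {0,3,4,5,6}→5  {0,4,5,6,7}→5  {1,2,3,5,6}→10  {1,2,3,6,7}→20  {2,3,4,5,6}→10  {2,3,5,6,7}→30  {3,4,5,6,7}→20
  6 left: {0,2,3,4,5,6}→15  {0,3,4,5,6,7}→30  {1,2,3,4,5,6}→20  {1,2,3,5,6,7}→60  {2,3,4,5,6,7}→60
  placing 0:a first → 140 extensions
  placing 1:e first → 105 extensions
  placing 7:b first → 35 extensions
total linear extensions = 280

280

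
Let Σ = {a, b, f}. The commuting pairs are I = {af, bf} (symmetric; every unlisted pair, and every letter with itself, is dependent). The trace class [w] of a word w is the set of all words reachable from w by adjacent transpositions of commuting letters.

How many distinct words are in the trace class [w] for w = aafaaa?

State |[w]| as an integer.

0(a) covers ∅
1(a) covers 0:a
2(f) covers ∅
3(a) covers 1:a
4(a) covers 3:a
5(a) covers 4:a
floor of heap: 0:a, 2:f
completions by unplaced set U, small U first (add the entries for U minus each lowest piece of U):
  |U|=1: {2}:1  {5}:1
  |U|=2: {2,5}:2  {4,5}:1
  |U|=3: {2,4,5}:3  {3,4,5}:1
  |U|=4: {1,3,4,5}:1  {2,3,4,5}:4
  start at 0(a): 5
  start at 2(f): 1
sum over floor = 6

6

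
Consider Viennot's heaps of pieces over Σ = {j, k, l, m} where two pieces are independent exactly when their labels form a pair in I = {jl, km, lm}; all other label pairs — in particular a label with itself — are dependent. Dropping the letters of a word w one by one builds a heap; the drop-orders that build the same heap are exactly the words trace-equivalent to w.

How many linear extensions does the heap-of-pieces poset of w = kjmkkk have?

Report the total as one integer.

4

#0=k has no predecessor
#1=j depends on [0:k]
#2=m depends on [1:j]
#3=k depends on [1:j]
#4=k depends on [3:k]
#5=k depends on [4:k]
sources: [0:k]
N(rest) = Σ N(rest − s) over sources s of rest; N(one piece) = 1:
  size 1 → [2]=1  [5]=1
  size 2 → [2,5]=2  [4,5]=1
  size 3 → [2,4,5]=3  [3,4,5]=1
  size 4 → [2,3,4,5]=4
  first=0(k) contributes 4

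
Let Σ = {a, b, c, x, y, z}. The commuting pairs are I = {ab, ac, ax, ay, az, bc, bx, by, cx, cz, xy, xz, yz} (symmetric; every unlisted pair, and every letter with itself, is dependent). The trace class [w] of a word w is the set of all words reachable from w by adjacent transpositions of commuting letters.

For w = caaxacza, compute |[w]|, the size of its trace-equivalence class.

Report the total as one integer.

0(c) covers ∅
1(a) covers ∅
2(a) covers 1:a
3(x) covers ∅
4(a) covers 2:a
5(c) covers 0:c
6(z) covers ∅
7(a) covers 4:a
floor of heap: 0:c, 1:a, 3:x, 6:z
completions by unplaced set U, small U first (add the entries for U minus each lowest piece of U):
  |U|=1: {3}:1  {5}:1  {6}:1  {7}:1
  |U|=2: {0,5}:1  {3,5}:2  {3,6}:2  {3,7}:2  {4,7}:1  {5,6}:2  {5,7}:2  {6,7}:2
  |U|=3: {0,3,5}:3  {0,5,6}:3  {0,5,7}:3  {2,4,7}:1  {3,4,7}:3  {3,5,6}:6  {3,5,7}:6  {3,6,7}:6  {4,5,7}:3  {4,6,7}:3  {5,6,7}:6
  |U|=4: {0,3,5,6}:12  {0,3,5,7}:12  {0,4,5,7}:6  {0,5,6,7}:12  {1,2,4,7}:1  {2,3,4,7}:4  {2,4,5,7}:4  {2,4,6,7}:4  {3,4,5,7}:12  {3,4,6,7}:12  {3,5,6,7}:24  {4,5,6,7}:12
  |U|=5: {0,2,4,5,7}:10  {0,3,4,5,7}:30  {0,3,5,6,7}:60  {0,4,5,6,7}:30  {1,2,3,4,7}:5  {1,2,4,5,7}:5  {1,2,4,6,7}:5  {2,3,4,5,7}:20  {2,3,4,6,7}:20  {2,4,5,6,7}:20  {3,4,5,6,7}:60
  |U|=6: {0,1,2,4,5,7}:15  {0,2,3,4,5,7}:60  {0,2,4,5,6,7}:60  {0,3,4,5,6,7}:180  {1,2,3,4,5,7}:30  {1,2,3,4,6,7}:30  {1,2,4,5,6,7}:30  {2,3,4,5,6,7}:120
  start at 0(c): 210
  start at 1(a): 420
  start at 3(x): 105
  start at 6(z): 105
sum over floor = 840

840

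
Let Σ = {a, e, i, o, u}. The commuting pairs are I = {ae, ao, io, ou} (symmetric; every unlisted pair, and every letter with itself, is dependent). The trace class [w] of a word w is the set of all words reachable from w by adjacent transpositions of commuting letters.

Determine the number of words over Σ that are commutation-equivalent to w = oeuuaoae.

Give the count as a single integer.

0(o) covers ∅
1(e) covers 0:o
2(u) covers 1:e
3(u) covers 2:u
4(a) covers 3:u
5(o) covers 1:e
6(a) covers 4:a
7(e) covers 3:u, 5:o
floor of heap: 0:o
completions by unplaced set U, small U first (add the entries for U minus each lowest piece of U):
  |U|=1: {6}:1  {7}:1
  |U|=2: {4,6}:1  {5,7}:1  {6,7}:2
  |U|=3: {4,6,7}:3  {5,6,7}:3
  |U|=4: {3,4,6,7}:3  {4,5,6,7}:6
  |U|=5: {2,3,4,6,7}:3  {3,4,5,6,7}:9
  |U|=6: {2,3,4,5,6,7}:12
  start at 0(o): 12

12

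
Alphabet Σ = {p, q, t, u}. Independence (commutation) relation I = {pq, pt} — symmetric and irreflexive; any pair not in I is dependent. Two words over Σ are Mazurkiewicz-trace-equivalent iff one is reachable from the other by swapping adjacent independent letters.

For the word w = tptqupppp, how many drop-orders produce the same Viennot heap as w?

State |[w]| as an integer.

4

drop 0:t onto floor
drop 1:p onto floor
drop 2:t onto {0:t}
drop 3:q onto {2:t}
drop 4:u onto {1:p, 3:q}
drop 5:p onto {4:u}
drop 6:p onto {5:p}
drop 7:p onto {6:p}
drop 8:p onto {7:p}
ground layer = {0:t, 1:p}
drop-orders for the pieces not yet dropped (sum over which currently-grounded one goes next):
  1 to go: {8} 1
  2 to go: {7,8} 1
  3 to go: {6,7,8} 1
  4 to go: {5,6,7,8} 1
  5 to go: {4,5,6,7,8} 1
  6 to go: {1,4,5,6,7,8} 1  {3,4,5,6,7,8} 1
  7 to go: {1,3,4,5,6,7,8} 2  {2,3,4,5,6,7,8} 1
  if 0:t drops first: 3 orders
  if 1:p drops first: 1 orders
heap linearizations: 4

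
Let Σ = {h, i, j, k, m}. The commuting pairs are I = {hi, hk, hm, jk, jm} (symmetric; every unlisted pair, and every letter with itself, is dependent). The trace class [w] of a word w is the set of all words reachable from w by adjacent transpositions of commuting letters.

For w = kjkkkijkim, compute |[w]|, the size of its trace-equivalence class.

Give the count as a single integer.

10

piece 0:k — minimal
piece 1:j — minimal
piece 2:k rests on {0:k}
piece 3:k rests on {2:k}
piece 4:k rests on {3:k}
piece 5:i rests on {1:j, 4:k}
piece 6:j rests on {5:i}
piece 7:k rests on {5:i}
piece 8:i rests on {6:j, 7:k}
piece 9:m rests on {8:i}
minimal pieces: {0:k, 1:j}
ways to finish when only these pieces remain (= sum over removing one remaining piece with nothing left below it):
  1 left: {9}→1
  2 left: {8,9}→1
  3 left: {6,8,9}→1  {7,8,9}→1
  4 left: {6,7,8,9}→2
  5 left: {5,6,7,8,9}→2
  6 left: {1,5,6,7,8,9}→2  {4,5,6,7,8,9}→2
  7 left: {1,4,5,6,7,8,9}→4  {3,4,5,6,7,8,9}→2
  8 left: {1,3,4,5,6,7,8,9}→6  {2,3,4,5,6,7,8,9}→2
  placing 0:k first → 8 extensions
  placing 1:j first → 2 extensions
total linear extensions = 10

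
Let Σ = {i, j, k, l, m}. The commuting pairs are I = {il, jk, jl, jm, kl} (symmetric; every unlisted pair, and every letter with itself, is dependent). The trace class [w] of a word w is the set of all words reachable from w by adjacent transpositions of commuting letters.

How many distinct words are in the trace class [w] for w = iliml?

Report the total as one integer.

drop 0:i onto floor
drop 1:l onto floor
drop 2:i onto {0:i}
drop 3:m onto {1:l, 2:i}
drop 4:l onto {3:m}
ground layer = {0:i, 1:l}
drop-orders for the pieces not yet dropped (sum over which currently-grounded one goes next):
  1 to go: {4} 1
  2 to go: {3,4} 1
  3 to go: {1,3,4} 1  {2,3,4} 1
  if 0:i drops first: 2 orders
  if 1:l drops first: 1 orders
heap linearizations: 3

3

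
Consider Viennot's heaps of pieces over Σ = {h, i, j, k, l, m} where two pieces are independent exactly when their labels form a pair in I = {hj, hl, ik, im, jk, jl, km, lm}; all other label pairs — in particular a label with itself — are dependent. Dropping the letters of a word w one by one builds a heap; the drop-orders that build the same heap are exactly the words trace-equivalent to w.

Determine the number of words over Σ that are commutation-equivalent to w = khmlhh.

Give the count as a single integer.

5

piece 0:k — minimal
piece 1:h rests on {0:k}
piece 2:m rests on {1:h}
piece 3:l rests on {0:k}
piece 4:h rests on {2:m}
piece 5:h rests on {4:h}
minimal pieces: {0:k}
ways to finish when only these pieces remain (= sum over removing one remaining piece with nothing left below it):
  1 left: {3}→1  {5}→1
  2 left: {3,5}→2  {4,5}→1
  3 left: {2,4,5}→1  {3,4,5}→3
  4 left: {1,2,4,5}→1  {2,3,4,5}→4
  placing 0:k first → 5 extensions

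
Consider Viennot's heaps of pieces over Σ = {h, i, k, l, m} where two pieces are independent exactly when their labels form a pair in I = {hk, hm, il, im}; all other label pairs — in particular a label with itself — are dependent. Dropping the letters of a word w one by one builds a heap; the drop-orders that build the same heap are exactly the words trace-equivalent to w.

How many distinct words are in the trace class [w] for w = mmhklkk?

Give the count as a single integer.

4

drop 0:m onto floor
drop 1:m onto {0:m}
drop 2:h onto floor
drop 3:k onto {1:m}
drop 4:l onto {2:h, 3:k}
drop 5:k onto {4:l}
drop 6:k onto {5:k}
ground layer = {0:m, 2:h}
drop-orders for the pieces not yet dropped (sum over which currently-grounded one goes next):
  1 to go: {6} 1
  2 to go: {5,6} 1
  3 to go: {4,5,6} 1
  4 to go: {2,4,5,6} 1  {3,4,5,6} 1
  5 to go: {1,3,4,5,6} 1  {2,3,4,5,6} 2
  if 0:m drops first: 3 orders
  if 2:h drops first: 1 orders
heap linearizations: 4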